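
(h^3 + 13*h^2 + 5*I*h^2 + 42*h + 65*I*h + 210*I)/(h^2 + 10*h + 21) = (h^2 + h*(6 + 5*I) + 30*I)/(h + 3)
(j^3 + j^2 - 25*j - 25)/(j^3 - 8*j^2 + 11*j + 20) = (j + 5)/(j - 4)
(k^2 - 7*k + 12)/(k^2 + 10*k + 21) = (k^2 - 7*k + 12)/(k^2 + 10*k + 21)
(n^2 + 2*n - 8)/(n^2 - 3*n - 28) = (n - 2)/(n - 7)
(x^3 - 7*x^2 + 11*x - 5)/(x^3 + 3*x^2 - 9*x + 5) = (x - 5)/(x + 5)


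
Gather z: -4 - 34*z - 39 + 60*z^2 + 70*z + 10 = 60*z^2 + 36*z - 33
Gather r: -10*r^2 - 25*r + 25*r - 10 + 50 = 40 - 10*r^2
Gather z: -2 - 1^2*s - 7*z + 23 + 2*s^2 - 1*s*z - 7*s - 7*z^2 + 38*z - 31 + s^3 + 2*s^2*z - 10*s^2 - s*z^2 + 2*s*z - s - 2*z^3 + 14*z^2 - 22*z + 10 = s^3 - 8*s^2 - 9*s - 2*z^3 + z^2*(7 - s) + z*(2*s^2 + s + 9)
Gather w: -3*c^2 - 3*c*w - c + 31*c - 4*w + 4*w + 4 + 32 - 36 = -3*c^2 - 3*c*w + 30*c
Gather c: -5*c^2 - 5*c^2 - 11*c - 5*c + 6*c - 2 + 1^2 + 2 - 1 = -10*c^2 - 10*c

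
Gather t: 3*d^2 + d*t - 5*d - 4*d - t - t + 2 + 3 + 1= 3*d^2 - 9*d + t*(d - 2) + 6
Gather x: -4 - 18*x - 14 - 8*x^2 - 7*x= -8*x^2 - 25*x - 18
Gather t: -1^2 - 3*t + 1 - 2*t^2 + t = -2*t^2 - 2*t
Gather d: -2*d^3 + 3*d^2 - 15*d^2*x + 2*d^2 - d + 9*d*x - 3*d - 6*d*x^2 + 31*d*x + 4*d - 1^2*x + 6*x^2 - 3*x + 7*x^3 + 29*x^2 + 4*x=-2*d^3 + d^2*(5 - 15*x) + d*(-6*x^2 + 40*x) + 7*x^3 + 35*x^2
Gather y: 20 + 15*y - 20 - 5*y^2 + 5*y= -5*y^2 + 20*y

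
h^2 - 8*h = h*(h - 8)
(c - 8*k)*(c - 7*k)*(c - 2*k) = c^3 - 17*c^2*k + 86*c*k^2 - 112*k^3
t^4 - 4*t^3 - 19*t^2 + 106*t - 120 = (t - 4)*(t - 3)*(t - 2)*(t + 5)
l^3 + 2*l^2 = l^2*(l + 2)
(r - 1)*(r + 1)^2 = r^3 + r^2 - r - 1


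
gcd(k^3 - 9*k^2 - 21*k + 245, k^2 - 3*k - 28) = k - 7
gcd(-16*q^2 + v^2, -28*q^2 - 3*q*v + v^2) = 4*q + v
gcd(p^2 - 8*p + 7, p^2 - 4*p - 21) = p - 7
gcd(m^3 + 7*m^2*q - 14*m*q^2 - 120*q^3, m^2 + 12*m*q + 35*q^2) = m + 5*q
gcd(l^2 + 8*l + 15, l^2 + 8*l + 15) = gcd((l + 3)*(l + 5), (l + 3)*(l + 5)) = l^2 + 8*l + 15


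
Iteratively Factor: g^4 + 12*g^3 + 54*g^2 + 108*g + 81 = (g + 3)*(g^3 + 9*g^2 + 27*g + 27) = (g + 3)^2*(g^2 + 6*g + 9) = (g + 3)^3*(g + 3)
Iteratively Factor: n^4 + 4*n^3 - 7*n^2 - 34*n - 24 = (n + 2)*(n^3 + 2*n^2 - 11*n - 12) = (n + 2)*(n + 4)*(n^2 - 2*n - 3) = (n - 3)*(n + 2)*(n + 4)*(n + 1)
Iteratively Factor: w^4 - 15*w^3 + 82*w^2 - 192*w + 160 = (w - 2)*(w^3 - 13*w^2 + 56*w - 80) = (w - 5)*(w - 2)*(w^2 - 8*w + 16) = (w - 5)*(w - 4)*(w - 2)*(w - 4)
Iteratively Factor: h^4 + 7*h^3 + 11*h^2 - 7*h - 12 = (h + 3)*(h^3 + 4*h^2 - h - 4) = (h + 1)*(h + 3)*(h^2 + 3*h - 4) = (h - 1)*(h + 1)*(h + 3)*(h + 4)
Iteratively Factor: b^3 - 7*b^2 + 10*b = (b)*(b^2 - 7*b + 10) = b*(b - 5)*(b - 2)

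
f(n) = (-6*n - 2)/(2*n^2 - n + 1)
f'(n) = (1 - 4*n)*(-6*n - 2)/(2*n^2 - n + 1)^2 - 6/(2*n^2 - n + 1) = 4*(3*n^2 + 2*n - 2)/(4*n^4 - 4*n^3 + 5*n^2 - 2*n + 1)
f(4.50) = -0.78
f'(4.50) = 0.20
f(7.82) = -0.42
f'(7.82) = 0.06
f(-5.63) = 0.45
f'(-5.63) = 0.07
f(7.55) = -0.44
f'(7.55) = 0.06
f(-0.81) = 0.92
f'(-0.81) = -0.68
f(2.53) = -1.52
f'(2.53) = 0.70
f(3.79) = -0.95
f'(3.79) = 0.29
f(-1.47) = 1.00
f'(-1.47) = 0.13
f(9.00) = -0.36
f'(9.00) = 0.04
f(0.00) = -2.00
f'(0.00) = -8.00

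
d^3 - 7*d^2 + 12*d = d*(d - 4)*(d - 3)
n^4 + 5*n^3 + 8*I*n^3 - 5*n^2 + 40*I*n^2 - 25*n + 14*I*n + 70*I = (n + 5)*(n - I)*(n + 2*I)*(n + 7*I)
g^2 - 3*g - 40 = (g - 8)*(g + 5)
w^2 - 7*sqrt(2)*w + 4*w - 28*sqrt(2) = (w + 4)*(w - 7*sqrt(2))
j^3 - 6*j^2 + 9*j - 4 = (j - 4)*(j - 1)^2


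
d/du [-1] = 0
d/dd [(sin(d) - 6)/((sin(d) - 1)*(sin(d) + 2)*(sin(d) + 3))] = 2*(7*sin(d) + cos(d)^2 + 23)*sin(d)*cos(d)/((sin(d) - 1)^2*(sin(d) + 2)^2*(sin(d) + 3)^2)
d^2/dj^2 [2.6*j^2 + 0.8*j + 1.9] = 5.20000000000000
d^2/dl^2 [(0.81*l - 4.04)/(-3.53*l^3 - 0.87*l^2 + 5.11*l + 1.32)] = (-60.559974*l^5 + 589.178886*l^4 + 168.06768*l^3 - 464.192448*l^2 - 0.396287999999998*l + 231.192064)/(43.986977*l^9 + 32.522949*l^8 - 183.010026*l^7 - 142.846587*l^6 + 240.60075*l^5 + 208.018593*l^4 - 79.770871*l^3 - 98.856252*l^2 - 26.710992*l - 2.299968)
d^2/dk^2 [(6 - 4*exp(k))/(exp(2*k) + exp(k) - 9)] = (-4*exp(4*k) + 28*exp(3*k) - 198*exp(2*k) + 186*exp(k) - 270)*exp(k)/(exp(6*k) + 3*exp(5*k) - 24*exp(4*k) - 53*exp(3*k) + 216*exp(2*k) + 243*exp(k) - 729)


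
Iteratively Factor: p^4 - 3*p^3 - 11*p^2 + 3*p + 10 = (p + 1)*(p^3 - 4*p^2 - 7*p + 10) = (p - 5)*(p + 1)*(p^2 + p - 2) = (p - 5)*(p - 1)*(p + 1)*(p + 2)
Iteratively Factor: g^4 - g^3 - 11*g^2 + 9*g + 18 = (g - 3)*(g^3 + 2*g^2 - 5*g - 6) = (g - 3)*(g + 1)*(g^2 + g - 6) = (g - 3)*(g - 2)*(g + 1)*(g + 3)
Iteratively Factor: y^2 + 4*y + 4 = (y + 2)*(y + 2)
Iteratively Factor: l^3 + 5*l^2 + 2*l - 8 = (l + 2)*(l^2 + 3*l - 4) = (l + 2)*(l + 4)*(l - 1)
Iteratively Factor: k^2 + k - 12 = (k + 4)*(k - 3)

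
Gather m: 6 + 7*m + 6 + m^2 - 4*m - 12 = m^2 + 3*m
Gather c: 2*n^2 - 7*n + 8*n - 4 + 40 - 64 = 2*n^2 + n - 28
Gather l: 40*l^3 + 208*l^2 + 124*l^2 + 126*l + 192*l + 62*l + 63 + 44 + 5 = 40*l^3 + 332*l^2 + 380*l + 112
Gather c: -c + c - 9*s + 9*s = 0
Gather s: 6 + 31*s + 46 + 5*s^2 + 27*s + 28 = 5*s^2 + 58*s + 80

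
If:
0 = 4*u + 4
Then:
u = -1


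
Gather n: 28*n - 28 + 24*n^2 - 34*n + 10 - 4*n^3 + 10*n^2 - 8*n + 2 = -4*n^3 + 34*n^2 - 14*n - 16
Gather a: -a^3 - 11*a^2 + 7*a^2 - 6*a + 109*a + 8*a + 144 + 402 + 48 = -a^3 - 4*a^2 + 111*a + 594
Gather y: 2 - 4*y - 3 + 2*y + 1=-2*y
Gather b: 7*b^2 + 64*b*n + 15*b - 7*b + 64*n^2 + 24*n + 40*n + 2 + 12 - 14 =7*b^2 + b*(64*n + 8) + 64*n^2 + 64*n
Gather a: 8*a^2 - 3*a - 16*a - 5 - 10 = 8*a^2 - 19*a - 15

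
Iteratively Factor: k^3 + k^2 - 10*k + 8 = (k - 2)*(k^2 + 3*k - 4) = (k - 2)*(k + 4)*(k - 1)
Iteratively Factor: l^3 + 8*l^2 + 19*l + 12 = (l + 1)*(l^2 + 7*l + 12) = (l + 1)*(l + 4)*(l + 3)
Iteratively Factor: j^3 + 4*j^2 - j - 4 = (j + 1)*(j^2 + 3*j - 4) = (j + 1)*(j + 4)*(j - 1)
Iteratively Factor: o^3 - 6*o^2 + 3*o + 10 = (o - 5)*(o^2 - o - 2) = (o - 5)*(o - 2)*(o + 1)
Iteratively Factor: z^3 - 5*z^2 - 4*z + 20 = (z + 2)*(z^2 - 7*z + 10) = (z - 2)*(z + 2)*(z - 5)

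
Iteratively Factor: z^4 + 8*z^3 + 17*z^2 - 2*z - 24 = (z - 1)*(z^3 + 9*z^2 + 26*z + 24) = (z - 1)*(z + 3)*(z^2 + 6*z + 8) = (z - 1)*(z + 2)*(z + 3)*(z + 4)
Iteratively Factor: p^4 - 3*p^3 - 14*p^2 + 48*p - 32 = (p + 4)*(p^3 - 7*p^2 + 14*p - 8) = (p - 4)*(p + 4)*(p^2 - 3*p + 2) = (p - 4)*(p - 1)*(p + 4)*(p - 2)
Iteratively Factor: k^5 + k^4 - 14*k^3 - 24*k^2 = (k - 4)*(k^4 + 5*k^3 + 6*k^2) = (k - 4)*(k + 2)*(k^3 + 3*k^2) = k*(k - 4)*(k + 2)*(k^2 + 3*k) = k^2*(k - 4)*(k + 2)*(k + 3)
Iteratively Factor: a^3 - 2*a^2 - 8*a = (a + 2)*(a^2 - 4*a) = (a - 4)*(a + 2)*(a)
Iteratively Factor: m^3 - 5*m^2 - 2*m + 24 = (m + 2)*(m^2 - 7*m + 12) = (m - 3)*(m + 2)*(m - 4)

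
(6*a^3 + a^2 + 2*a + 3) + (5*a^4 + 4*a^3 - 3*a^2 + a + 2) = 5*a^4 + 10*a^3 - 2*a^2 + 3*a + 5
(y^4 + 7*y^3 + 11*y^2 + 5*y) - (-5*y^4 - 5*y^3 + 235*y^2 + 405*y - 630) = 6*y^4 + 12*y^3 - 224*y^2 - 400*y + 630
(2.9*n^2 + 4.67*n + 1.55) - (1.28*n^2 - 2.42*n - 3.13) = 1.62*n^2 + 7.09*n + 4.68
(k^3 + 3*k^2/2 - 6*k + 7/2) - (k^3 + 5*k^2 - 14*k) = -7*k^2/2 + 8*k + 7/2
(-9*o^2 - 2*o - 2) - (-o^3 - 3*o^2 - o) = o^3 - 6*o^2 - o - 2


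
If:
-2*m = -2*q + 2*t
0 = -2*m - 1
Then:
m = -1/2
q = t - 1/2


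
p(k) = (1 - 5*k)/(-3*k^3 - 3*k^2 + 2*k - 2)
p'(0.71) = -0.15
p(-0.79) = -1.25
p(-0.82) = -1.27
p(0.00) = -0.50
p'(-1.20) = 3.52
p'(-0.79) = 0.91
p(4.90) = 0.06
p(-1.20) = -1.98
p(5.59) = 0.04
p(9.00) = 0.02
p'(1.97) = -0.22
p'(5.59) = -0.01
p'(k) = (1 - 5*k)*(9*k^2 + 6*k - 2)/(-3*k^3 - 3*k^2 + 2*k - 2)^2 - 5/(-3*k^3 - 3*k^2 + 2*k - 2) = 2*(-15*k^3 - 3*k^2 + 3*k + 4)/(9*k^6 + 18*k^5 - 3*k^4 + 16*k^2 - 8*k + 4)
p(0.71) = 0.81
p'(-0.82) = 0.97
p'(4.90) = -0.02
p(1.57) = 0.38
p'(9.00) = 0.00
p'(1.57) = -0.36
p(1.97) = 0.27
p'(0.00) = 2.00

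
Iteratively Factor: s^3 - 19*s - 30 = (s + 2)*(s^2 - 2*s - 15) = (s + 2)*(s + 3)*(s - 5)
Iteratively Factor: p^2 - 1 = (p + 1)*(p - 1)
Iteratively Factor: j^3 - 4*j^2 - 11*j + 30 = (j + 3)*(j^2 - 7*j + 10) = (j - 2)*(j + 3)*(j - 5)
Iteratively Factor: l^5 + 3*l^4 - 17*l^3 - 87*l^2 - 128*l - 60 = (l + 2)*(l^4 + l^3 - 19*l^2 - 49*l - 30) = (l + 1)*(l + 2)*(l^3 - 19*l - 30) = (l + 1)*(l + 2)*(l + 3)*(l^2 - 3*l - 10) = (l + 1)*(l + 2)^2*(l + 3)*(l - 5)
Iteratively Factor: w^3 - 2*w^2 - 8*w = (w + 2)*(w^2 - 4*w) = w*(w + 2)*(w - 4)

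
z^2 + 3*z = z*(z + 3)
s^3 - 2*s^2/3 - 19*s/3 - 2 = (s - 3)*(s + 1/3)*(s + 2)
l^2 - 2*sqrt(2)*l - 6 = (l - 3*sqrt(2))*(l + sqrt(2))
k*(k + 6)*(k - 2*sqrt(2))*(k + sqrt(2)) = k^4 - sqrt(2)*k^3 + 6*k^3 - 6*sqrt(2)*k^2 - 4*k^2 - 24*k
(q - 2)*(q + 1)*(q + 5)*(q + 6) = q^4 + 10*q^3 + 17*q^2 - 52*q - 60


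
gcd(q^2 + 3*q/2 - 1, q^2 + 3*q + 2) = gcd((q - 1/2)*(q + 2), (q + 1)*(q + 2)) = q + 2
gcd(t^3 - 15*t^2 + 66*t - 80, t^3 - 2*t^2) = t - 2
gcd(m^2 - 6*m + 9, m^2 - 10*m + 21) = m - 3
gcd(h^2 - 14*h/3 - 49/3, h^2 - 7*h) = h - 7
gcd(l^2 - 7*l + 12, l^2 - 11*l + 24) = l - 3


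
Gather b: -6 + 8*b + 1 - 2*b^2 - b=-2*b^2 + 7*b - 5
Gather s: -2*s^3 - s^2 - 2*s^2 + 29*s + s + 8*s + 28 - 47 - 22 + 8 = -2*s^3 - 3*s^2 + 38*s - 33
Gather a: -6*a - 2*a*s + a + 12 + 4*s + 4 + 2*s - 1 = a*(-2*s - 5) + 6*s + 15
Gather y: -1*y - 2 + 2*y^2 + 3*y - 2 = 2*y^2 + 2*y - 4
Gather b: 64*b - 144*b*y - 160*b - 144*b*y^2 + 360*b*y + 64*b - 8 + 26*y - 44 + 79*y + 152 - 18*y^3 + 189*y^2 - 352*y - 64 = b*(-144*y^2 + 216*y - 32) - 18*y^3 + 189*y^2 - 247*y + 36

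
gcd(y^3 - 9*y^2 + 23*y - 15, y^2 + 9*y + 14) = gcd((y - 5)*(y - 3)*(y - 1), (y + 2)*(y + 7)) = 1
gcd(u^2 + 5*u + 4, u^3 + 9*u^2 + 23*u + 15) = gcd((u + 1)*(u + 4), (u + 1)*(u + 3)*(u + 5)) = u + 1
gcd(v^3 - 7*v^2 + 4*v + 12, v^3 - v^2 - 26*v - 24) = v^2 - 5*v - 6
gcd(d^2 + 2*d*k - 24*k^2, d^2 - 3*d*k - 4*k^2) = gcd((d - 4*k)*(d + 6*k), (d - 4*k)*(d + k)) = d - 4*k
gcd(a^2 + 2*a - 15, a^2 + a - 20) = a + 5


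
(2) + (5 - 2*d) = 7 - 2*d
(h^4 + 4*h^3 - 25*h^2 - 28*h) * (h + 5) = h^5 + 9*h^4 - 5*h^3 - 153*h^2 - 140*h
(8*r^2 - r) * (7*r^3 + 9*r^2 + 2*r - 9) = 56*r^5 + 65*r^4 + 7*r^3 - 74*r^2 + 9*r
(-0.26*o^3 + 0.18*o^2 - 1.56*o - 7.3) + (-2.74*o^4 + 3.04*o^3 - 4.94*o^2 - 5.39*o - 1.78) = -2.74*o^4 + 2.78*o^3 - 4.76*o^2 - 6.95*o - 9.08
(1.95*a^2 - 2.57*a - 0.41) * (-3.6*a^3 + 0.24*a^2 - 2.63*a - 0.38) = -7.02*a^5 + 9.72*a^4 - 4.2693*a^3 + 5.9197*a^2 + 2.0549*a + 0.1558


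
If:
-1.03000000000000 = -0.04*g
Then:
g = 25.75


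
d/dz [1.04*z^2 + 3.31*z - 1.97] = 2.08*z + 3.31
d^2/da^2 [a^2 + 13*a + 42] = 2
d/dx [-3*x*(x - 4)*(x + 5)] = -9*x^2 - 6*x + 60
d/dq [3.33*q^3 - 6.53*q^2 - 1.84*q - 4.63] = 9.99*q^2 - 13.06*q - 1.84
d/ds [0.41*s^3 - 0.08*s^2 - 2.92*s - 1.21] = 1.23*s^2 - 0.16*s - 2.92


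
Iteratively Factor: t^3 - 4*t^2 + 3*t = (t)*(t^2 - 4*t + 3) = t*(t - 1)*(t - 3)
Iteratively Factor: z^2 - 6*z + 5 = (z - 1)*(z - 5)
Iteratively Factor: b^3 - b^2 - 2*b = (b - 2)*(b^2 + b) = b*(b - 2)*(b + 1)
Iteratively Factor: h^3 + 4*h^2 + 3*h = (h + 1)*(h^2 + 3*h) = h*(h + 1)*(h + 3)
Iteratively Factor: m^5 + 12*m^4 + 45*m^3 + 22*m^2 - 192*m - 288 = (m + 4)*(m^4 + 8*m^3 + 13*m^2 - 30*m - 72) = (m - 2)*(m + 4)*(m^3 + 10*m^2 + 33*m + 36) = (m - 2)*(m + 4)^2*(m^2 + 6*m + 9) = (m - 2)*(m + 3)*(m + 4)^2*(m + 3)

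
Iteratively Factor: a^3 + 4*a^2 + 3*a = (a + 1)*(a^2 + 3*a) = (a + 1)*(a + 3)*(a)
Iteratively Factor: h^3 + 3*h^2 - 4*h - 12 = (h + 2)*(h^2 + h - 6) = (h + 2)*(h + 3)*(h - 2)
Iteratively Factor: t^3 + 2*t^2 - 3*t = (t - 1)*(t^2 + 3*t) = t*(t - 1)*(t + 3)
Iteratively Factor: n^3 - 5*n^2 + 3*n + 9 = (n - 3)*(n^2 - 2*n - 3) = (n - 3)*(n + 1)*(n - 3)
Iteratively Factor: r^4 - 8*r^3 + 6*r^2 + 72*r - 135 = (r - 3)*(r^3 - 5*r^2 - 9*r + 45) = (r - 3)*(r + 3)*(r^2 - 8*r + 15) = (r - 5)*(r - 3)*(r + 3)*(r - 3)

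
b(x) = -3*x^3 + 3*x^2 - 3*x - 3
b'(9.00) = -678.00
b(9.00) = -1974.00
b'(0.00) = -3.00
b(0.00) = -3.00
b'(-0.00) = -3.00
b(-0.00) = -3.00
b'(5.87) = -277.89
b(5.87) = -524.03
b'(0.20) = -2.16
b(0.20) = -3.50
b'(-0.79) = -13.36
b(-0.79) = 2.72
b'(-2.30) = -64.41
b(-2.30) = 56.27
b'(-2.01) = -51.42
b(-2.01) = 39.51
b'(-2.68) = -83.72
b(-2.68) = 84.33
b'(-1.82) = -43.73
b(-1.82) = 30.48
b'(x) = -9*x^2 + 6*x - 3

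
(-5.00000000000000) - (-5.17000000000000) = 0.170000000000000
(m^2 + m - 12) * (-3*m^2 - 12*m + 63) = -3*m^4 - 15*m^3 + 87*m^2 + 207*m - 756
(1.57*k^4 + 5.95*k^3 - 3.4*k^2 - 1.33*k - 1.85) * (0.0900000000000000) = 0.1413*k^4 + 0.5355*k^3 - 0.306*k^2 - 0.1197*k - 0.1665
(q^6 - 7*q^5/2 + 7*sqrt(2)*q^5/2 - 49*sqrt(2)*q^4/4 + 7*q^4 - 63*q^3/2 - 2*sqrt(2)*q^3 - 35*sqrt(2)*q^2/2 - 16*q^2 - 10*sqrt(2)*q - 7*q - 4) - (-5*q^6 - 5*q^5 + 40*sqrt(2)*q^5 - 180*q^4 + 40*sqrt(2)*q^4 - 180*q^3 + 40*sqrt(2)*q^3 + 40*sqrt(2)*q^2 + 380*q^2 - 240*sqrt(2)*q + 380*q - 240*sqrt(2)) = 6*q^6 - 73*sqrt(2)*q^5/2 + 3*q^5/2 - 209*sqrt(2)*q^4/4 + 187*q^4 - 42*sqrt(2)*q^3 + 297*q^3/2 - 396*q^2 - 115*sqrt(2)*q^2/2 - 387*q + 230*sqrt(2)*q - 4 + 240*sqrt(2)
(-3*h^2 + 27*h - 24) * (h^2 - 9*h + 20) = -3*h^4 + 54*h^3 - 327*h^2 + 756*h - 480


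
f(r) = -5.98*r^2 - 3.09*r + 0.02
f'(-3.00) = 32.79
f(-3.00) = -44.53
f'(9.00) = -110.73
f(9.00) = -512.17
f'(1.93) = -26.17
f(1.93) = -28.22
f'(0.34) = -7.16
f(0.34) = -1.72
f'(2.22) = -29.64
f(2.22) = -36.31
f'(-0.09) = -2.01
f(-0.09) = 0.25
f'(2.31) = -30.72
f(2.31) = -39.03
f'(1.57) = -21.87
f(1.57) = -19.57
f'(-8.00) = 92.59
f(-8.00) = -357.98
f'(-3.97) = 44.39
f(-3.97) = -81.96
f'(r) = -11.96*r - 3.09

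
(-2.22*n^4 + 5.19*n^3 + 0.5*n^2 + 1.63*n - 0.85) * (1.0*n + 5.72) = -2.22*n^5 - 7.5084*n^4 + 30.1868*n^3 + 4.49*n^2 + 8.4736*n - 4.862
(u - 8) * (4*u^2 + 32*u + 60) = 4*u^3 - 196*u - 480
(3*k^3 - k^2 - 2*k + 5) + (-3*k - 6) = 3*k^3 - k^2 - 5*k - 1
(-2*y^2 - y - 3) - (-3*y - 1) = -2*y^2 + 2*y - 2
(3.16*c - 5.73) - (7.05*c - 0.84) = -3.89*c - 4.89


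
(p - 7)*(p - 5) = p^2 - 12*p + 35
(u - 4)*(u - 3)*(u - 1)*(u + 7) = u^4 - u^3 - 37*u^2 + 121*u - 84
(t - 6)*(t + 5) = t^2 - t - 30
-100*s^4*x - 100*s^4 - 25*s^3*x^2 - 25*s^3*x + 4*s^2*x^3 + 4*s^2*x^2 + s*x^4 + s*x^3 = (-5*s + x)*(4*s + x)*(5*s + x)*(s*x + s)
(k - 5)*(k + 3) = k^2 - 2*k - 15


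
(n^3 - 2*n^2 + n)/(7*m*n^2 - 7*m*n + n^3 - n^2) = (n - 1)/(7*m + n)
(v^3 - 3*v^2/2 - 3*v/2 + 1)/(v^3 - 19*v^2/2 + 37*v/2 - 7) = (v + 1)/(v - 7)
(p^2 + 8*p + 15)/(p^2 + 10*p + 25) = (p + 3)/(p + 5)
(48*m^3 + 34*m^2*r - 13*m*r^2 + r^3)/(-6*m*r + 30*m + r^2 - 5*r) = (-8*m^2 - 7*m*r + r^2)/(r - 5)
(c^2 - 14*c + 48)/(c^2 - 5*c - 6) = (c - 8)/(c + 1)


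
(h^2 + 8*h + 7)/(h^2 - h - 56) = (h + 1)/(h - 8)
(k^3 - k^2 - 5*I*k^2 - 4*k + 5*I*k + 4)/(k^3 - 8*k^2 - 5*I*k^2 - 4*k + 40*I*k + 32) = (k - 1)/(k - 8)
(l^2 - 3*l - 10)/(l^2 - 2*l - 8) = (l - 5)/(l - 4)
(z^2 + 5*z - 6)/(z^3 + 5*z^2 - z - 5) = (z + 6)/(z^2 + 6*z + 5)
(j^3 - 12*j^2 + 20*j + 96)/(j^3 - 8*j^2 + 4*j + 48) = (j - 8)/(j - 4)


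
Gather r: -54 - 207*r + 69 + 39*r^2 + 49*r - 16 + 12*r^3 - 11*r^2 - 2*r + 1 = 12*r^3 + 28*r^2 - 160*r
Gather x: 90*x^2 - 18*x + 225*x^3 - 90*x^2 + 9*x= 225*x^3 - 9*x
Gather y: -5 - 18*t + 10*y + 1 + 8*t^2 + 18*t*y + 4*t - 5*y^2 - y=8*t^2 - 14*t - 5*y^2 + y*(18*t + 9) - 4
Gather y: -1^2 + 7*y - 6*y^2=-6*y^2 + 7*y - 1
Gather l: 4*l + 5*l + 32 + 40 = 9*l + 72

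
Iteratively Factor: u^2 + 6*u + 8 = (u + 4)*(u + 2)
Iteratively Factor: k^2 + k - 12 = (k + 4)*(k - 3)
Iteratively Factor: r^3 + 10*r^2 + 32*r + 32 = (r + 4)*(r^2 + 6*r + 8) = (r + 2)*(r + 4)*(r + 4)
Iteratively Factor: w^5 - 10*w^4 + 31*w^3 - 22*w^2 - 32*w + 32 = (w - 1)*(w^4 - 9*w^3 + 22*w^2 - 32) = (w - 4)*(w - 1)*(w^3 - 5*w^2 + 2*w + 8) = (w - 4)^2*(w - 1)*(w^2 - w - 2) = (w - 4)^2*(w - 1)*(w + 1)*(w - 2)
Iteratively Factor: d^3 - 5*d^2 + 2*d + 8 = (d + 1)*(d^2 - 6*d + 8) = (d - 2)*(d + 1)*(d - 4)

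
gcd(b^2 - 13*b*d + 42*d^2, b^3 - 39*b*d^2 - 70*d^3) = b - 7*d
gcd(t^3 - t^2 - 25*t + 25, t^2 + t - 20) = t + 5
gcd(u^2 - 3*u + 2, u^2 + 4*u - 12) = u - 2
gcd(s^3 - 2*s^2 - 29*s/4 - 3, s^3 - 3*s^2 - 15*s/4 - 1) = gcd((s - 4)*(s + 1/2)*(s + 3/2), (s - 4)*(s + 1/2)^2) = s^2 - 7*s/2 - 2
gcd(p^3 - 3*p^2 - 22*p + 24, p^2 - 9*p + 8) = p - 1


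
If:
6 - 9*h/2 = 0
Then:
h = 4/3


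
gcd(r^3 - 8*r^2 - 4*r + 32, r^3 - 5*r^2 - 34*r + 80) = r^2 - 10*r + 16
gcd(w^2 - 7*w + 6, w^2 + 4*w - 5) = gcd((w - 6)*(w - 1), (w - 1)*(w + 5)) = w - 1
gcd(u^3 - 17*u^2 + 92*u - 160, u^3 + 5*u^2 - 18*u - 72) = u - 4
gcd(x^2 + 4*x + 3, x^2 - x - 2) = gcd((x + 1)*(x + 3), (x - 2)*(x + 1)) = x + 1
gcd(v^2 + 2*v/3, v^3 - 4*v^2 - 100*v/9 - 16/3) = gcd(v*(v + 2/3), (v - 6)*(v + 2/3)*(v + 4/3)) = v + 2/3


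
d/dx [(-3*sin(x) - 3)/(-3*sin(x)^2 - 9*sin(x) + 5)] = 3*(-6*sin(x) + 3*cos(x)^2 - 17)*cos(x)/(3*sin(x)^2 + 9*sin(x) - 5)^2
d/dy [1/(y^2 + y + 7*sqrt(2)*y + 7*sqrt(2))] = (-2*y - 7*sqrt(2) - 1)/(y^2 + y + 7*sqrt(2)*y + 7*sqrt(2))^2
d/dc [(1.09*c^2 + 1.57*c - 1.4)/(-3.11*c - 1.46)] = (-3.3899*c^2 - 3.1828*c - 6.6462)/(9.6721*c^2 + 9.0812*c + 2.1316)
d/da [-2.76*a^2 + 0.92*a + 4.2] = 0.92 - 5.52*a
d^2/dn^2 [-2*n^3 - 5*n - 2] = -12*n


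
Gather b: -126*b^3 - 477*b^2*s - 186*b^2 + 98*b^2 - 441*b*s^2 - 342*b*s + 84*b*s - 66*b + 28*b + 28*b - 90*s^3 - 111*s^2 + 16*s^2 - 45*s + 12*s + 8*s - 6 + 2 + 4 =-126*b^3 + b^2*(-477*s - 88) + b*(-441*s^2 - 258*s - 10) - 90*s^3 - 95*s^2 - 25*s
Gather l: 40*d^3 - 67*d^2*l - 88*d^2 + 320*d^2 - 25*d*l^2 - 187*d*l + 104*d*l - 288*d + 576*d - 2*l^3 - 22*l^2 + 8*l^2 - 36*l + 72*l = 40*d^3 + 232*d^2 + 288*d - 2*l^3 + l^2*(-25*d - 14) + l*(-67*d^2 - 83*d + 36)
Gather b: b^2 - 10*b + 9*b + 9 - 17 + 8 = b^2 - b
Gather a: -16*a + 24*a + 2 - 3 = 8*a - 1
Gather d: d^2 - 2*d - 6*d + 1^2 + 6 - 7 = d^2 - 8*d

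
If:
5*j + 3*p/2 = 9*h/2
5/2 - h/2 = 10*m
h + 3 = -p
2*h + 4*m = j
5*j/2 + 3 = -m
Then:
No Solution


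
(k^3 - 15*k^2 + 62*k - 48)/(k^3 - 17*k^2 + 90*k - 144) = (k - 1)/(k - 3)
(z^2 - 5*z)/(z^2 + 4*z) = (z - 5)/(z + 4)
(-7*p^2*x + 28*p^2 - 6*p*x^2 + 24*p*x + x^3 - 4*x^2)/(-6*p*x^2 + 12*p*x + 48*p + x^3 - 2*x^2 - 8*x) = (-7*p^2 - 6*p*x + x^2)/(-6*p*x - 12*p + x^2 + 2*x)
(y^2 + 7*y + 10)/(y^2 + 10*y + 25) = (y + 2)/(y + 5)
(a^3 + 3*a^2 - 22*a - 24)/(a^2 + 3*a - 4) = (a^3 + 3*a^2 - 22*a - 24)/(a^2 + 3*a - 4)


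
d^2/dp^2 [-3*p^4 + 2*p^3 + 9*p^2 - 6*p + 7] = -36*p^2 + 12*p + 18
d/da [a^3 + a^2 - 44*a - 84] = 3*a^2 + 2*a - 44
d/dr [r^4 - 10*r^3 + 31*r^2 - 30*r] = 4*r^3 - 30*r^2 + 62*r - 30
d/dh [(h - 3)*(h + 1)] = 2*h - 2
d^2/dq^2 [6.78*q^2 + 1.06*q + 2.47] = 13.5600000000000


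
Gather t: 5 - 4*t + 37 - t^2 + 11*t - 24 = -t^2 + 7*t + 18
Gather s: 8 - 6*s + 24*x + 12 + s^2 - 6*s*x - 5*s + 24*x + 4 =s^2 + s*(-6*x - 11) + 48*x + 24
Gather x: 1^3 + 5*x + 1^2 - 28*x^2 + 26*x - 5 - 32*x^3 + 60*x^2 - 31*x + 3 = -32*x^3 + 32*x^2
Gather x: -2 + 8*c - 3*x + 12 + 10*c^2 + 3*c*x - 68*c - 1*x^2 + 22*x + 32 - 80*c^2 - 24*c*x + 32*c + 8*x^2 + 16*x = -70*c^2 - 28*c + 7*x^2 + x*(35 - 21*c) + 42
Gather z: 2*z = 2*z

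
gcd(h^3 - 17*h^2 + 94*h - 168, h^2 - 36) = h - 6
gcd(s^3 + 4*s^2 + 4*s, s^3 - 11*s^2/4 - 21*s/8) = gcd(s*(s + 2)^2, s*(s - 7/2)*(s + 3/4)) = s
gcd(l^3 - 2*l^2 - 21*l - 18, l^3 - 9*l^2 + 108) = l^2 - 3*l - 18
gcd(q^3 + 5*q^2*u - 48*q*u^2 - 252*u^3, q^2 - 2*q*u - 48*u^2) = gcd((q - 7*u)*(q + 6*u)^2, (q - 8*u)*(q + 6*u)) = q + 6*u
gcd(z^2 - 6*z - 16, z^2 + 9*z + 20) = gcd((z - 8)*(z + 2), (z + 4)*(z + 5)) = 1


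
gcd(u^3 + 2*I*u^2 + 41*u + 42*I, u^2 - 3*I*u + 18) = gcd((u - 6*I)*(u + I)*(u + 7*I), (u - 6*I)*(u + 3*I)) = u - 6*I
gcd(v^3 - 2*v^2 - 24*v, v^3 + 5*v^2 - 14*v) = v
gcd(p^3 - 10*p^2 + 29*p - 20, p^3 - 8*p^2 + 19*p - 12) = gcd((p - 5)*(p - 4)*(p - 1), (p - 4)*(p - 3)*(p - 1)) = p^2 - 5*p + 4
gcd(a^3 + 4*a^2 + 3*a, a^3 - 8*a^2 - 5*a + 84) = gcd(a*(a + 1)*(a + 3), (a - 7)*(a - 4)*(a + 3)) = a + 3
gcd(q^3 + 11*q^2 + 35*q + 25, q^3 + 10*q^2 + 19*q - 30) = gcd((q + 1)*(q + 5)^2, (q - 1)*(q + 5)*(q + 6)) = q + 5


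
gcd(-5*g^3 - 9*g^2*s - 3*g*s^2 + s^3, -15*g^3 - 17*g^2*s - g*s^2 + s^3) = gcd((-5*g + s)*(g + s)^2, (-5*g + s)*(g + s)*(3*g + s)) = -5*g^2 - 4*g*s + s^2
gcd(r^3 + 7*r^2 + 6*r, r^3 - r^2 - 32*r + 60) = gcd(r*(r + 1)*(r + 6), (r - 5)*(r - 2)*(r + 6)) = r + 6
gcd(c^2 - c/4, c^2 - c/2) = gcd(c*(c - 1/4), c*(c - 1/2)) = c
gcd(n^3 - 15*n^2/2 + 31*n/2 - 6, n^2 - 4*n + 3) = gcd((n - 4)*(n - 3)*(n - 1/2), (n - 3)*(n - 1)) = n - 3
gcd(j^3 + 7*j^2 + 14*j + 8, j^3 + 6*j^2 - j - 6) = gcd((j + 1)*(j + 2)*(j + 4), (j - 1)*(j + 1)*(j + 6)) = j + 1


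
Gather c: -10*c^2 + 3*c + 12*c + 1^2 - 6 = -10*c^2 + 15*c - 5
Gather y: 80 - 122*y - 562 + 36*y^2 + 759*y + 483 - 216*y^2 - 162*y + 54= -180*y^2 + 475*y + 55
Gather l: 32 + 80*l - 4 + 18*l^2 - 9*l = 18*l^2 + 71*l + 28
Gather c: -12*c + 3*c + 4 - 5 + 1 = -9*c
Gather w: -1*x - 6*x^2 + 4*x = -6*x^2 + 3*x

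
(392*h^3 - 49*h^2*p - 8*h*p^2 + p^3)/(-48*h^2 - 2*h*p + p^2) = (-49*h^2 + p^2)/(6*h + p)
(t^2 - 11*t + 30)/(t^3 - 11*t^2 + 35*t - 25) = (t - 6)/(t^2 - 6*t + 5)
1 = 1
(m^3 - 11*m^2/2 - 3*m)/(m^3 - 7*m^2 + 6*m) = (m + 1/2)/(m - 1)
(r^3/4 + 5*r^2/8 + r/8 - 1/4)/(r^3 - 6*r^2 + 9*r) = (2*r^3 + 5*r^2 + r - 2)/(8*r*(r^2 - 6*r + 9))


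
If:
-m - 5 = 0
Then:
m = -5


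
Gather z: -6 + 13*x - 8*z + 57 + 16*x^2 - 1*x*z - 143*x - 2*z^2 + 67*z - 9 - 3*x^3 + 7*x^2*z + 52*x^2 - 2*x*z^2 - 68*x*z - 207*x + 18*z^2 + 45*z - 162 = -3*x^3 + 68*x^2 - 337*x + z^2*(16 - 2*x) + z*(7*x^2 - 69*x + 104) - 120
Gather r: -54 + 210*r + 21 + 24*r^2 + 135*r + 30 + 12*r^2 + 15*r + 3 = 36*r^2 + 360*r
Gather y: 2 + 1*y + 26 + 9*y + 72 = 10*y + 100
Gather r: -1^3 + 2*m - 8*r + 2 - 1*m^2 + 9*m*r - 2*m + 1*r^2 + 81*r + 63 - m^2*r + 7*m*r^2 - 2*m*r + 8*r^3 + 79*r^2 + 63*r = -m^2 + 8*r^3 + r^2*(7*m + 80) + r*(-m^2 + 7*m + 136) + 64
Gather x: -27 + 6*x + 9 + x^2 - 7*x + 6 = x^2 - x - 12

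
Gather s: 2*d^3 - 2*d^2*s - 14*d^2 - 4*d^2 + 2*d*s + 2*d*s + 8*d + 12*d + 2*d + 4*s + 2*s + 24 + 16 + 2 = 2*d^3 - 18*d^2 + 22*d + s*(-2*d^2 + 4*d + 6) + 42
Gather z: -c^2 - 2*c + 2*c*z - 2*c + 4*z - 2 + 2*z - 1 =-c^2 - 4*c + z*(2*c + 6) - 3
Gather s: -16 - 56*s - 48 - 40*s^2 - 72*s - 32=-40*s^2 - 128*s - 96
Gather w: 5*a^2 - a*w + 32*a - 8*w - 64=5*a^2 + 32*a + w*(-a - 8) - 64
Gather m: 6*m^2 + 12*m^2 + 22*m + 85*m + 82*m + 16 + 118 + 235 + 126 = 18*m^2 + 189*m + 495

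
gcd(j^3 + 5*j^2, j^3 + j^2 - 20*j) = j^2 + 5*j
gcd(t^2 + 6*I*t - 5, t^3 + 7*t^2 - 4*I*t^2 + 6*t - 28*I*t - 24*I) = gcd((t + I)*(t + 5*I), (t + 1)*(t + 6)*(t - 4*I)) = 1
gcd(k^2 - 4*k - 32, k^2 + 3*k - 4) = k + 4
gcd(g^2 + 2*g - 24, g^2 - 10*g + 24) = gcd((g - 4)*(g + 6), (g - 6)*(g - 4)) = g - 4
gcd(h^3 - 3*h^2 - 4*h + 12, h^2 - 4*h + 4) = h - 2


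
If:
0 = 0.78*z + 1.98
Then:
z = -2.54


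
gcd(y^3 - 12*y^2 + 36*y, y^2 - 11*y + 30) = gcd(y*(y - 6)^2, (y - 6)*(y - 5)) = y - 6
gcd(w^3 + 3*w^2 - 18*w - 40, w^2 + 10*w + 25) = w + 5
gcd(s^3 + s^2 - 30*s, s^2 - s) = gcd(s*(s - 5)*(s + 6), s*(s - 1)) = s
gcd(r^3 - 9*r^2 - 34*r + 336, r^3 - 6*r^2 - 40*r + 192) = r^2 - 2*r - 48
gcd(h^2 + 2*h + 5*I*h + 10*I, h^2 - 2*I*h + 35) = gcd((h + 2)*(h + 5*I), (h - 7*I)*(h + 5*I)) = h + 5*I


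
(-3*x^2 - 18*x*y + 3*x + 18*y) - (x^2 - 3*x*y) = -4*x^2 - 15*x*y + 3*x + 18*y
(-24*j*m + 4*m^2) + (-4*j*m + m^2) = -28*j*m + 5*m^2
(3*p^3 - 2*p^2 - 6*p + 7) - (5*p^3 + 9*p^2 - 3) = -2*p^3 - 11*p^2 - 6*p + 10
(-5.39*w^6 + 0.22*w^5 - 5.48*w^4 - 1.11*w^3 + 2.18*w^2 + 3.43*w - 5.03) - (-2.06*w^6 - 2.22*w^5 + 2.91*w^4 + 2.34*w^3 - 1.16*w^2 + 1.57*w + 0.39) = -3.33*w^6 + 2.44*w^5 - 8.39*w^4 - 3.45*w^3 + 3.34*w^2 + 1.86*w - 5.42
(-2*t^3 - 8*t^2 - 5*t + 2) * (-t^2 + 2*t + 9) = 2*t^5 + 4*t^4 - 29*t^3 - 84*t^2 - 41*t + 18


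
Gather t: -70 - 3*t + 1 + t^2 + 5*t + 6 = t^2 + 2*t - 63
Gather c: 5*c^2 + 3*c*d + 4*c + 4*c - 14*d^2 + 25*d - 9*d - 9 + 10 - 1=5*c^2 + c*(3*d + 8) - 14*d^2 + 16*d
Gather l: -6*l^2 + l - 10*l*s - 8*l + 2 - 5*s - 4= -6*l^2 + l*(-10*s - 7) - 5*s - 2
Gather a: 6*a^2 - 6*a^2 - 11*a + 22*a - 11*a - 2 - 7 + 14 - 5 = 0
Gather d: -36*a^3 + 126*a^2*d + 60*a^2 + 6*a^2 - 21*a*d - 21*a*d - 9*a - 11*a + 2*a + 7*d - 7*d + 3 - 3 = -36*a^3 + 66*a^2 - 18*a + d*(126*a^2 - 42*a)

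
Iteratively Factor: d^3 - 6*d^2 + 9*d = (d - 3)*(d^2 - 3*d) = d*(d - 3)*(d - 3)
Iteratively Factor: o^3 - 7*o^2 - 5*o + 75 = (o - 5)*(o^2 - 2*o - 15) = (o - 5)^2*(o + 3)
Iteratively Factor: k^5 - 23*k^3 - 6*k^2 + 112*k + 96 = (k - 3)*(k^4 + 3*k^3 - 14*k^2 - 48*k - 32) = (k - 3)*(k + 4)*(k^3 - k^2 - 10*k - 8) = (k - 4)*(k - 3)*(k + 4)*(k^2 + 3*k + 2) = (k - 4)*(k - 3)*(k + 1)*(k + 4)*(k + 2)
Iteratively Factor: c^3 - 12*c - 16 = (c + 2)*(c^2 - 2*c - 8) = (c - 4)*(c + 2)*(c + 2)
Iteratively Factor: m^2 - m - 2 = (m - 2)*(m + 1)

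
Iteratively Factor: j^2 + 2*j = (j + 2)*(j)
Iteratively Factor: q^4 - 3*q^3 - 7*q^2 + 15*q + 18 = (q - 3)*(q^3 - 7*q - 6) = (q - 3)*(q + 2)*(q^2 - 2*q - 3) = (q - 3)*(q + 1)*(q + 2)*(q - 3)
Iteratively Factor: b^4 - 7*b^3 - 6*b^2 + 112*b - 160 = (b - 4)*(b^3 - 3*b^2 - 18*b + 40) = (b - 4)*(b - 2)*(b^2 - b - 20) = (b - 5)*(b - 4)*(b - 2)*(b + 4)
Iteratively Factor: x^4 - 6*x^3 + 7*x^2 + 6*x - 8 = (x - 4)*(x^3 - 2*x^2 - x + 2) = (x - 4)*(x + 1)*(x^2 - 3*x + 2) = (x - 4)*(x - 2)*(x + 1)*(x - 1)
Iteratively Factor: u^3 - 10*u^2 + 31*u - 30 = (u - 5)*(u^2 - 5*u + 6) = (u - 5)*(u - 3)*(u - 2)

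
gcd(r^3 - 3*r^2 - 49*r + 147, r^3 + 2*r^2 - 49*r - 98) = r^2 - 49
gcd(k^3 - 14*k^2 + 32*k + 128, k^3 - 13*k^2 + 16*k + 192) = k^2 - 16*k + 64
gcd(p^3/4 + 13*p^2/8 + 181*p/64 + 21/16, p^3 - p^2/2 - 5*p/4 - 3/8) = 1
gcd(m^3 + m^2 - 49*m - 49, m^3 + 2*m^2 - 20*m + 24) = 1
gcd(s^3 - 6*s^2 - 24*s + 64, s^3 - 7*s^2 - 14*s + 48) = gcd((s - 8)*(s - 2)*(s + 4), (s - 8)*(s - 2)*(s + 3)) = s^2 - 10*s + 16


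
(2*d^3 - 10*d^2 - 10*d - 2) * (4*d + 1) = 8*d^4 - 38*d^3 - 50*d^2 - 18*d - 2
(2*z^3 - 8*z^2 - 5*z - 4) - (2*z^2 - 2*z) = 2*z^3 - 10*z^2 - 3*z - 4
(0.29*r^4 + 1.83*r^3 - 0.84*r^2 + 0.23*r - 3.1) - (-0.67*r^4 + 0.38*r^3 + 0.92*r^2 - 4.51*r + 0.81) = 0.96*r^4 + 1.45*r^3 - 1.76*r^2 + 4.74*r - 3.91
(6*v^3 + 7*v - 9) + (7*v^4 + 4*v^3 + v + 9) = 7*v^4 + 10*v^3 + 8*v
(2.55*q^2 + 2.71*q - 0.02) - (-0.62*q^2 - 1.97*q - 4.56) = 3.17*q^2 + 4.68*q + 4.54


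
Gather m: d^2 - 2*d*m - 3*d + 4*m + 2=d^2 - 3*d + m*(4 - 2*d) + 2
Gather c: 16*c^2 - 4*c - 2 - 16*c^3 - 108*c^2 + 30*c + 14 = -16*c^3 - 92*c^2 + 26*c + 12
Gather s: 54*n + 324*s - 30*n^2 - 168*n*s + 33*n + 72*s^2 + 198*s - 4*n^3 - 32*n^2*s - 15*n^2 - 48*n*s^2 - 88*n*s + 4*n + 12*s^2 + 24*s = -4*n^3 - 45*n^2 + 91*n + s^2*(84 - 48*n) + s*(-32*n^2 - 256*n + 546)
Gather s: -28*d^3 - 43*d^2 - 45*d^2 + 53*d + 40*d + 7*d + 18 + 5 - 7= -28*d^3 - 88*d^2 + 100*d + 16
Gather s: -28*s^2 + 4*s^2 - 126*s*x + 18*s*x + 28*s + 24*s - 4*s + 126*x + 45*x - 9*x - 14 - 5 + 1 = -24*s^2 + s*(48 - 108*x) + 162*x - 18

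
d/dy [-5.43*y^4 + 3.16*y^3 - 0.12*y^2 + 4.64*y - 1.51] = -21.72*y^3 + 9.48*y^2 - 0.24*y + 4.64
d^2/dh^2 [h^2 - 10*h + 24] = 2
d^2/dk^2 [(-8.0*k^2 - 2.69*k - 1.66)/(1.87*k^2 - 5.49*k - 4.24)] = (2.8421709430404e-14*k^4 - 183.074122*k^3 - 415.411524*k^2 - 25.718484*k - 288.79686)/(6.539203*k^6 - 57.593943*k^5 + 124.605393*k^4 + 95.705523*k^3 - 282.527736*k^2 - 296.091072*k - 76.225024)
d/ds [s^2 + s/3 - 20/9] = 2*s + 1/3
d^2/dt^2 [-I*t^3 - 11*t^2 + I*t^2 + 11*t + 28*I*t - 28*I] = -6*I*t - 22 + 2*I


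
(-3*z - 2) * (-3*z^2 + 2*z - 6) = 9*z^3 + 14*z + 12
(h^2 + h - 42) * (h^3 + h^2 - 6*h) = h^5 + 2*h^4 - 47*h^3 - 48*h^2 + 252*h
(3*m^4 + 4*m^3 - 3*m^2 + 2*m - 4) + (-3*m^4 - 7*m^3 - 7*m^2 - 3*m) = -3*m^3 - 10*m^2 - m - 4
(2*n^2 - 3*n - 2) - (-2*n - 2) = 2*n^2 - n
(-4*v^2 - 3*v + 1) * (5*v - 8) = -20*v^3 + 17*v^2 + 29*v - 8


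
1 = 1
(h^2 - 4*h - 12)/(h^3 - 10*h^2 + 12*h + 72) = 1/(h - 6)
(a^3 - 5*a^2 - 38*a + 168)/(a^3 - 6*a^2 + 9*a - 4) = (a^2 - a - 42)/(a^2 - 2*a + 1)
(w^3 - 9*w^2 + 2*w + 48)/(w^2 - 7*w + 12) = (w^2 - 6*w - 16)/(w - 4)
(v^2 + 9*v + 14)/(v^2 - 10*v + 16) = (v^2 + 9*v + 14)/(v^2 - 10*v + 16)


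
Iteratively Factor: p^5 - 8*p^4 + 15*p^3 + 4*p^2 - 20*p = (p - 2)*(p^4 - 6*p^3 + 3*p^2 + 10*p) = (p - 2)*(p + 1)*(p^3 - 7*p^2 + 10*p) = (p - 2)^2*(p + 1)*(p^2 - 5*p) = (p - 5)*(p - 2)^2*(p + 1)*(p)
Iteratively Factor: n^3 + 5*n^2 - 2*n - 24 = (n + 3)*(n^2 + 2*n - 8) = (n + 3)*(n + 4)*(n - 2)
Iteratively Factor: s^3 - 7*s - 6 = (s + 2)*(s^2 - 2*s - 3) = (s - 3)*(s + 2)*(s + 1)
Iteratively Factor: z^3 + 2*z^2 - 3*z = (z)*(z^2 + 2*z - 3) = z*(z - 1)*(z + 3)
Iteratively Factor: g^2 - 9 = (g + 3)*(g - 3)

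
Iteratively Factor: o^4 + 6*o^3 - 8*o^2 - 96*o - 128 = (o + 4)*(o^3 + 2*o^2 - 16*o - 32) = (o + 2)*(o + 4)*(o^2 - 16) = (o + 2)*(o + 4)^2*(o - 4)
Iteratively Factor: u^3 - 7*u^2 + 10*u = (u - 2)*(u^2 - 5*u) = u*(u - 2)*(u - 5)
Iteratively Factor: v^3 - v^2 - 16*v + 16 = (v - 4)*(v^2 + 3*v - 4) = (v - 4)*(v - 1)*(v + 4)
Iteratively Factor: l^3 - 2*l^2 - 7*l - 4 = (l + 1)*(l^2 - 3*l - 4) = (l + 1)^2*(l - 4)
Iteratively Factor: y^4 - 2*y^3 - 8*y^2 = (y)*(y^3 - 2*y^2 - 8*y) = y*(y + 2)*(y^2 - 4*y) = y*(y - 4)*(y + 2)*(y)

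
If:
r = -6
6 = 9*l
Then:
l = 2/3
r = -6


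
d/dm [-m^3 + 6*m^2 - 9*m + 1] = -3*m^2 + 12*m - 9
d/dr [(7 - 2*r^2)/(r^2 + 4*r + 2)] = 2*(-4*r^2 - 11*r - 14)/(r^4 + 8*r^3 + 20*r^2 + 16*r + 4)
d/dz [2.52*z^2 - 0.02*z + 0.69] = 5.04*z - 0.02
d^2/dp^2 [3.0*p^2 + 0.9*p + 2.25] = 6.00000000000000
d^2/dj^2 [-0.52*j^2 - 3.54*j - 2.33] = -1.04000000000000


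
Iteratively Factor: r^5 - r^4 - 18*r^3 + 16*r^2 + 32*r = (r - 2)*(r^4 + r^3 - 16*r^2 - 16*r) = (r - 2)*(r + 1)*(r^3 - 16*r) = r*(r - 2)*(r + 1)*(r^2 - 16) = r*(r - 4)*(r - 2)*(r + 1)*(r + 4)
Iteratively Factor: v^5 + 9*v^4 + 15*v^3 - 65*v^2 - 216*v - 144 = (v + 4)*(v^4 + 5*v^3 - 5*v^2 - 45*v - 36) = (v + 3)*(v + 4)*(v^3 + 2*v^2 - 11*v - 12) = (v + 3)*(v + 4)^2*(v^2 - 2*v - 3) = (v - 3)*(v + 3)*(v + 4)^2*(v + 1)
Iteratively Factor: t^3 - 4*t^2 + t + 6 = (t - 3)*(t^2 - t - 2) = (t - 3)*(t + 1)*(t - 2)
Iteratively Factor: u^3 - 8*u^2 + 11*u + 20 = (u - 5)*(u^2 - 3*u - 4) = (u - 5)*(u + 1)*(u - 4)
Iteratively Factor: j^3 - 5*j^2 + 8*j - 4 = (j - 2)*(j^2 - 3*j + 2) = (j - 2)^2*(j - 1)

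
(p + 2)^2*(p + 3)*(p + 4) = p^4 + 11*p^3 + 44*p^2 + 76*p + 48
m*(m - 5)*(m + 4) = m^3 - m^2 - 20*m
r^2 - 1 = (r - 1)*(r + 1)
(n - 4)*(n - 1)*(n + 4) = n^3 - n^2 - 16*n + 16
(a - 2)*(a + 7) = a^2 + 5*a - 14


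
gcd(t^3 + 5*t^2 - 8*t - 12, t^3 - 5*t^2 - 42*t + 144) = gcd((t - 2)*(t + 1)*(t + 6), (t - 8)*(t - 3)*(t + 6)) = t + 6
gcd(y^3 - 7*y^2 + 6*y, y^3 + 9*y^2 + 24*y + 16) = 1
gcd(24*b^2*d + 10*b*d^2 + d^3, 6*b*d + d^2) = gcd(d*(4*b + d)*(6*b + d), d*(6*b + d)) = 6*b*d + d^2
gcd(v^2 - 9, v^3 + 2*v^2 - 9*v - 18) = v^2 - 9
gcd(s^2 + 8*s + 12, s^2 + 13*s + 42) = s + 6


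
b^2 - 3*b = b*(b - 3)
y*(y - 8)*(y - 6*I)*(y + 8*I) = y^4 - 8*y^3 + 2*I*y^3 + 48*y^2 - 16*I*y^2 - 384*y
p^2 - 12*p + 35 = (p - 7)*(p - 5)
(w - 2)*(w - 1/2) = w^2 - 5*w/2 + 1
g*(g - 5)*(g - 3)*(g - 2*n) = g^4 - 2*g^3*n - 8*g^3 + 16*g^2*n + 15*g^2 - 30*g*n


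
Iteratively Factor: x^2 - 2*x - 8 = (x + 2)*(x - 4)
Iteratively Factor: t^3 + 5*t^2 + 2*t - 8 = (t + 4)*(t^2 + t - 2) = (t - 1)*(t + 4)*(t + 2)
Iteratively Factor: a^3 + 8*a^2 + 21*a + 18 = (a + 3)*(a^2 + 5*a + 6) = (a + 3)^2*(a + 2)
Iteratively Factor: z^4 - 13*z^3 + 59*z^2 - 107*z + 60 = (z - 5)*(z^3 - 8*z^2 + 19*z - 12) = (z - 5)*(z - 1)*(z^2 - 7*z + 12) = (z - 5)*(z - 4)*(z - 1)*(z - 3)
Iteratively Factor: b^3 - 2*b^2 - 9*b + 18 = (b - 2)*(b^2 - 9) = (b - 2)*(b + 3)*(b - 3)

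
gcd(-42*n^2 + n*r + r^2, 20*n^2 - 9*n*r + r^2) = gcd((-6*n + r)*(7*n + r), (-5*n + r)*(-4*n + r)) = 1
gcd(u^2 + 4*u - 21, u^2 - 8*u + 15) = u - 3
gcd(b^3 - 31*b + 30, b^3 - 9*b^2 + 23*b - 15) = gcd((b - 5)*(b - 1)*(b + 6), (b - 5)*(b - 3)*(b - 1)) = b^2 - 6*b + 5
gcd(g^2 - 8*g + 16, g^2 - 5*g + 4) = g - 4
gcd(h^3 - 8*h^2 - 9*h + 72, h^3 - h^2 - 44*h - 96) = h^2 - 5*h - 24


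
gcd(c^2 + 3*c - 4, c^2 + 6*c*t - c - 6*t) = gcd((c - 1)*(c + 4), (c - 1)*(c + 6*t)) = c - 1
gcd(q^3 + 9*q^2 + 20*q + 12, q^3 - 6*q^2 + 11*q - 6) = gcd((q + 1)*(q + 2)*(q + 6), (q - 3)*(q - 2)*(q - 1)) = 1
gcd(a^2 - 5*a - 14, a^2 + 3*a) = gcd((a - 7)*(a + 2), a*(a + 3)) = 1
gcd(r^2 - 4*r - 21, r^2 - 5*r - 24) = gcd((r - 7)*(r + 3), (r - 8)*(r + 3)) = r + 3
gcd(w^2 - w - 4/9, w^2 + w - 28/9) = w - 4/3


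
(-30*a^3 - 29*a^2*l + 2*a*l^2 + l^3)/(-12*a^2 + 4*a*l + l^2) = (5*a^2 + 4*a*l - l^2)/(2*a - l)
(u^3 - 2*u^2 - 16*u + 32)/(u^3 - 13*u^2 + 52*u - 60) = (u^2 - 16)/(u^2 - 11*u + 30)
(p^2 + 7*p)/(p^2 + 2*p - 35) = p/(p - 5)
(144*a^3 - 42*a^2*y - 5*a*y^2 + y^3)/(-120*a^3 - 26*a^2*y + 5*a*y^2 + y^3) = (24*a^2 - 11*a*y + y^2)/(-20*a^2 - a*y + y^2)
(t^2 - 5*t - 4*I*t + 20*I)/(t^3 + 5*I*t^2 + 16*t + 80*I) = (t - 5)/(t^2 + 9*I*t - 20)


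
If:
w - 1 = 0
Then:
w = 1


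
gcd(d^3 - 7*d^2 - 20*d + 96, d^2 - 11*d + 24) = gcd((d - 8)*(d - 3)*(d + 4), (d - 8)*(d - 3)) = d^2 - 11*d + 24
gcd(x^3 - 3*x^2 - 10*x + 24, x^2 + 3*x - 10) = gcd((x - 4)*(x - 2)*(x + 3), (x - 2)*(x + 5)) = x - 2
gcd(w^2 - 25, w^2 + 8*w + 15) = w + 5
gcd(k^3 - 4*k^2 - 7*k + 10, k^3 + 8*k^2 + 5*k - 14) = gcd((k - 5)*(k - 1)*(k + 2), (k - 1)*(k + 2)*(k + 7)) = k^2 + k - 2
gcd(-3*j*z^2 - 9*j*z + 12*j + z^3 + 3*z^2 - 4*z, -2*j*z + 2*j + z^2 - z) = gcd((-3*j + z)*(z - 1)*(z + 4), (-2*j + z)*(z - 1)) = z - 1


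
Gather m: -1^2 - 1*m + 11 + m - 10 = 0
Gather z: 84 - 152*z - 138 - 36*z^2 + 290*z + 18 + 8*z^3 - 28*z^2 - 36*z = 8*z^3 - 64*z^2 + 102*z - 36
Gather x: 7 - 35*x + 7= 14 - 35*x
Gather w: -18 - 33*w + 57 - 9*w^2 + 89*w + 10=-9*w^2 + 56*w + 49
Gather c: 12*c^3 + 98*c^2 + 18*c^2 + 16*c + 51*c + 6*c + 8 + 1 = 12*c^3 + 116*c^2 + 73*c + 9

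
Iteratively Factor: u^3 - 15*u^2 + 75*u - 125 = (u - 5)*(u^2 - 10*u + 25) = (u - 5)^2*(u - 5)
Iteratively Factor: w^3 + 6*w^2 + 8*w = (w)*(w^2 + 6*w + 8) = w*(w + 4)*(w + 2)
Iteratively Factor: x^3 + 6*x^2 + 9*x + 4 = (x + 1)*(x^2 + 5*x + 4) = (x + 1)*(x + 4)*(x + 1)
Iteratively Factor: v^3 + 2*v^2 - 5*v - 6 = (v + 1)*(v^2 + v - 6) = (v + 1)*(v + 3)*(v - 2)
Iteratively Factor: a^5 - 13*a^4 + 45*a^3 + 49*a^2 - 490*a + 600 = (a - 5)*(a^4 - 8*a^3 + 5*a^2 + 74*a - 120) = (a - 5)*(a - 2)*(a^3 - 6*a^2 - 7*a + 60) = (a - 5)*(a - 2)*(a + 3)*(a^2 - 9*a + 20) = (a - 5)*(a - 4)*(a - 2)*(a + 3)*(a - 5)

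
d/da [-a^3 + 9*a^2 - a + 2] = -3*a^2 + 18*a - 1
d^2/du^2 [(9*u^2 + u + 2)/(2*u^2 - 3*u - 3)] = 4*(29*u^3 + 93*u^2 - 9*u + 51)/(8*u^6 - 36*u^5 + 18*u^4 + 81*u^3 - 27*u^2 - 81*u - 27)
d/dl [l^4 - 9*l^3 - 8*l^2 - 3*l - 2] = 4*l^3 - 27*l^2 - 16*l - 3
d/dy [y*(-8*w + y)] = -8*w + 2*y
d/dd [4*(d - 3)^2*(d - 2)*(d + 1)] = 16*d^3 - 84*d^2 + 104*d + 12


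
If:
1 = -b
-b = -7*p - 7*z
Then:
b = -1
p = -z - 1/7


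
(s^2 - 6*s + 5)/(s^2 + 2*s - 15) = (s^2 - 6*s + 5)/(s^2 + 2*s - 15)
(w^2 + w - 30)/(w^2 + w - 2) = (w^2 + w - 30)/(w^2 + w - 2)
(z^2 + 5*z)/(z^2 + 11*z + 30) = z/(z + 6)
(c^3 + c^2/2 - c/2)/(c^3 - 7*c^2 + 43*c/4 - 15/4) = 2*c*(c + 1)/(2*c^2 - 13*c + 15)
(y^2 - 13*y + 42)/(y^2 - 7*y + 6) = (y - 7)/(y - 1)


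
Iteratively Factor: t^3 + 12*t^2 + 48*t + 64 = (t + 4)*(t^2 + 8*t + 16) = (t + 4)^2*(t + 4)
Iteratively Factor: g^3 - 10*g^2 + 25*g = (g - 5)*(g^2 - 5*g) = g*(g - 5)*(g - 5)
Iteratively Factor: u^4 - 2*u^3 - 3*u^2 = (u - 3)*(u^3 + u^2) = u*(u - 3)*(u^2 + u) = u*(u - 3)*(u + 1)*(u)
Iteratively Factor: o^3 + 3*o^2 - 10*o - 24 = (o - 3)*(o^2 + 6*o + 8) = (o - 3)*(o + 4)*(o + 2)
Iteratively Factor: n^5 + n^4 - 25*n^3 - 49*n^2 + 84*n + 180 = (n + 3)*(n^4 - 2*n^3 - 19*n^2 + 8*n + 60) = (n - 2)*(n + 3)*(n^3 - 19*n - 30) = (n - 5)*(n - 2)*(n + 3)*(n^2 + 5*n + 6) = (n - 5)*(n - 2)*(n + 3)^2*(n + 2)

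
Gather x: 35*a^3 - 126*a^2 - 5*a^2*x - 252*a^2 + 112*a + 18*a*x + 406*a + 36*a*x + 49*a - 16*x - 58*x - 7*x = 35*a^3 - 378*a^2 + 567*a + x*(-5*a^2 + 54*a - 81)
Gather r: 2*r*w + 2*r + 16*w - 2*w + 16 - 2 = r*(2*w + 2) + 14*w + 14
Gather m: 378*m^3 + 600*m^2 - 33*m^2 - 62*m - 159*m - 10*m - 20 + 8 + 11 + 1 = 378*m^3 + 567*m^2 - 231*m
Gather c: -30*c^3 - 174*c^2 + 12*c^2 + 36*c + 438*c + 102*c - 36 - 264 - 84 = -30*c^3 - 162*c^2 + 576*c - 384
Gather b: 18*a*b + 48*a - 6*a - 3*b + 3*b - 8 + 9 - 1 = 18*a*b + 42*a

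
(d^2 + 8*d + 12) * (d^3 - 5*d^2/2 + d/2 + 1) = d^5 + 11*d^4/2 - 15*d^3/2 - 25*d^2 + 14*d + 12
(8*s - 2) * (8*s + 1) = 64*s^2 - 8*s - 2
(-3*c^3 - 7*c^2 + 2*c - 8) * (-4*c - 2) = 12*c^4 + 34*c^3 + 6*c^2 + 28*c + 16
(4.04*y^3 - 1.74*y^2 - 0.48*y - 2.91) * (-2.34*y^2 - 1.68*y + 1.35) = -9.4536*y^5 - 2.7156*y^4 + 9.5004*y^3 + 5.2668*y^2 + 4.2408*y - 3.9285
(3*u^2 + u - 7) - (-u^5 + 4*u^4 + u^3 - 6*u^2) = u^5 - 4*u^4 - u^3 + 9*u^2 + u - 7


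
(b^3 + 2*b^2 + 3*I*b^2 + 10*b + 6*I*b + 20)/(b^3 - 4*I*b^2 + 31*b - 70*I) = (b + 2)/(b - 7*I)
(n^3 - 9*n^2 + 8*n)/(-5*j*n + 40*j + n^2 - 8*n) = n*(1 - n)/(5*j - n)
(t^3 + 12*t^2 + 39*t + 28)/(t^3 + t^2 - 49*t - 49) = (t + 4)/(t - 7)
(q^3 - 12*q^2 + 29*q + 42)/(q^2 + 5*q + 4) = (q^2 - 13*q + 42)/(q + 4)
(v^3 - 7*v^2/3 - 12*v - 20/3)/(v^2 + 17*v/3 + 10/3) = (v^2 - 3*v - 10)/(v + 5)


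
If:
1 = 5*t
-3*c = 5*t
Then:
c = -1/3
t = 1/5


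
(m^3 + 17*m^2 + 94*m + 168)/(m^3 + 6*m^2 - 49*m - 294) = (m + 4)/(m - 7)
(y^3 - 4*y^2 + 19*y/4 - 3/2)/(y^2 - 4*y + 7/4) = (2*y^2 - 7*y + 6)/(2*y - 7)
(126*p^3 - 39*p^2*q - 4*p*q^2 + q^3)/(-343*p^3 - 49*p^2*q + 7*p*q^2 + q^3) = (-18*p^2 + 3*p*q + q^2)/(49*p^2 + 14*p*q + q^2)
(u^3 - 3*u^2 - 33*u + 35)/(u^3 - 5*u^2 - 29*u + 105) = (u - 1)/(u - 3)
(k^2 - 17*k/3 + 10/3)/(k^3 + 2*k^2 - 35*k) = (k - 2/3)/(k*(k + 7))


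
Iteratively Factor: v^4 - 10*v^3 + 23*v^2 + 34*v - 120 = (v - 4)*(v^3 - 6*v^2 - v + 30) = (v - 4)*(v + 2)*(v^2 - 8*v + 15) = (v - 4)*(v - 3)*(v + 2)*(v - 5)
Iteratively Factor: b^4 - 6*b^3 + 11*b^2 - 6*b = (b - 1)*(b^3 - 5*b^2 + 6*b) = b*(b - 1)*(b^2 - 5*b + 6) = b*(b - 2)*(b - 1)*(b - 3)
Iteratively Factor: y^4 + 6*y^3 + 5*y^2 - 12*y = (y - 1)*(y^3 + 7*y^2 + 12*y) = (y - 1)*(y + 3)*(y^2 + 4*y) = y*(y - 1)*(y + 3)*(y + 4)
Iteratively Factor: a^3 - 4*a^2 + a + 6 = (a - 3)*(a^2 - a - 2) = (a - 3)*(a + 1)*(a - 2)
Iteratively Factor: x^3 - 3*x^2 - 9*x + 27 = (x + 3)*(x^2 - 6*x + 9) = (x - 3)*(x + 3)*(x - 3)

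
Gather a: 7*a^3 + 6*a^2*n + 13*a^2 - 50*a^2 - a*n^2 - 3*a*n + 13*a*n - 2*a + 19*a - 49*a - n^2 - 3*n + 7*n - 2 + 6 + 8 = 7*a^3 + a^2*(6*n - 37) + a*(-n^2 + 10*n - 32) - n^2 + 4*n + 12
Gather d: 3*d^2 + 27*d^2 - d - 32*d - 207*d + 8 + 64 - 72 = 30*d^2 - 240*d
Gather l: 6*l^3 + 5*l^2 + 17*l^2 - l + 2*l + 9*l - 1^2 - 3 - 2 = 6*l^3 + 22*l^2 + 10*l - 6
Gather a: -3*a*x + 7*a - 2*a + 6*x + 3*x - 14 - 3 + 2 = a*(5 - 3*x) + 9*x - 15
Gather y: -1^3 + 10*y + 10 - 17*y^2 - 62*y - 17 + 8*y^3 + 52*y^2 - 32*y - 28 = 8*y^3 + 35*y^2 - 84*y - 36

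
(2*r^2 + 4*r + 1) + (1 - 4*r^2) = -2*r^2 + 4*r + 2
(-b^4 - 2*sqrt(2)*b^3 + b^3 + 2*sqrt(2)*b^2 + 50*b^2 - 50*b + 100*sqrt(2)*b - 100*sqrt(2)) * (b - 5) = -b^5 - 2*sqrt(2)*b^4 + 6*b^4 + 12*sqrt(2)*b^3 + 45*b^3 - 300*b^2 + 90*sqrt(2)*b^2 - 600*sqrt(2)*b + 250*b + 500*sqrt(2)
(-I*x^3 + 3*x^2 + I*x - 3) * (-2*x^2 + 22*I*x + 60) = 2*I*x^5 + 16*x^4 + 4*I*x^3 + 164*x^2 - 6*I*x - 180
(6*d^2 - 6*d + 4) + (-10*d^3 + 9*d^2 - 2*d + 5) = -10*d^3 + 15*d^2 - 8*d + 9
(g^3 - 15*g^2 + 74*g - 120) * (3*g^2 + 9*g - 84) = 3*g^5 - 36*g^4 + 3*g^3 + 1566*g^2 - 7296*g + 10080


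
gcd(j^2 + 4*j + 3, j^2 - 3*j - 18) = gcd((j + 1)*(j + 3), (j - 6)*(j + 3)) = j + 3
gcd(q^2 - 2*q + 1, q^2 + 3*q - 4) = q - 1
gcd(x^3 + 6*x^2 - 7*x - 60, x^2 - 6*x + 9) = x - 3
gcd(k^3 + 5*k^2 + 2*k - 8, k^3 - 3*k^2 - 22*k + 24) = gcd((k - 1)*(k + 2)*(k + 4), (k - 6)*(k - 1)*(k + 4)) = k^2 + 3*k - 4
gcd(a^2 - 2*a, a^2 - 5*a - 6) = 1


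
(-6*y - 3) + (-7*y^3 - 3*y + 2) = -7*y^3 - 9*y - 1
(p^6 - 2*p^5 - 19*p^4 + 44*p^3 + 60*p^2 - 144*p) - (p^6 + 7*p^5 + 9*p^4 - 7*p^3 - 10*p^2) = -9*p^5 - 28*p^4 + 51*p^3 + 70*p^2 - 144*p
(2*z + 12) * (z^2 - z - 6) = 2*z^3 + 10*z^2 - 24*z - 72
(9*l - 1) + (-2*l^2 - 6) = -2*l^2 + 9*l - 7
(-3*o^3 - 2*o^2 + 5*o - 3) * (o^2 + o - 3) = -3*o^5 - 5*o^4 + 12*o^3 + 8*o^2 - 18*o + 9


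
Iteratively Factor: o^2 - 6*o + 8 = (o - 2)*(o - 4)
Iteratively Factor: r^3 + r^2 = (r + 1)*(r^2) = r*(r + 1)*(r)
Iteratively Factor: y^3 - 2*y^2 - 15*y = (y + 3)*(y^2 - 5*y) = y*(y + 3)*(y - 5)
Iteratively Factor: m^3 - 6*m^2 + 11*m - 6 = (m - 3)*(m^2 - 3*m + 2) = (m - 3)*(m - 1)*(m - 2)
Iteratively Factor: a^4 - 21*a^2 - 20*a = (a + 1)*(a^3 - a^2 - 20*a) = a*(a + 1)*(a^2 - a - 20) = a*(a + 1)*(a + 4)*(a - 5)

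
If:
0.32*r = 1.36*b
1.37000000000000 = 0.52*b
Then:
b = 2.63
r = 11.20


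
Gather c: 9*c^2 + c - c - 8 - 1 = 9*c^2 - 9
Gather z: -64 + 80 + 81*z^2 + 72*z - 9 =81*z^2 + 72*z + 7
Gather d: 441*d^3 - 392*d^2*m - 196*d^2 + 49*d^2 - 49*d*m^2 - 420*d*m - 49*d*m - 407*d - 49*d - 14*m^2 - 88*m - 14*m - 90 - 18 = 441*d^3 + d^2*(-392*m - 147) + d*(-49*m^2 - 469*m - 456) - 14*m^2 - 102*m - 108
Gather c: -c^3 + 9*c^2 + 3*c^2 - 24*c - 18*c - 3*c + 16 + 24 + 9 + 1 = -c^3 + 12*c^2 - 45*c + 50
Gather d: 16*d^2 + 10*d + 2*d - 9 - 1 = 16*d^2 + 12*d - 10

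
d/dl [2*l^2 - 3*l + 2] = 4*l - 3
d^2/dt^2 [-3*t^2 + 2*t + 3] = -6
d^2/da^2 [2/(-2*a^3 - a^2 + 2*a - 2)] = 4*((6*a + 1)*(2*a^3 + a^2 - 2*a + 2) - 4*(3*a^2 + a - 1)^2)/(2*a^3 + a^2 - 2*a + 2)^3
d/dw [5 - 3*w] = -3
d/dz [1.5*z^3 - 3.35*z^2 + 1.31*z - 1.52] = 4.5*z^2 - 6.7*z + 1.31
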